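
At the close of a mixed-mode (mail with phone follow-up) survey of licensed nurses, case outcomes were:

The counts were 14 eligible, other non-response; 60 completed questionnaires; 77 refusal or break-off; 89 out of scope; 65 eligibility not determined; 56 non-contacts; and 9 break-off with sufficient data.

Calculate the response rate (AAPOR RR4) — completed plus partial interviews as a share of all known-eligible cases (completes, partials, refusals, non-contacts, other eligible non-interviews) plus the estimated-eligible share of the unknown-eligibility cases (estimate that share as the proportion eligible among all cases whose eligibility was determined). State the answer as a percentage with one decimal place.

26.3%

Numerator → 60 + 9 = 69
Determined eligible → 60 + 9 + 77 + 56 + 14 = 216
e = 216 / (216 + 89) = 216 / 305 = 0.7082
Eligible share of unknowns → 0.7082 × 65 = 46.03
Denominator → 216 + 46.03 = 262.03
RR4 = 69 / 262.03 = 0.2633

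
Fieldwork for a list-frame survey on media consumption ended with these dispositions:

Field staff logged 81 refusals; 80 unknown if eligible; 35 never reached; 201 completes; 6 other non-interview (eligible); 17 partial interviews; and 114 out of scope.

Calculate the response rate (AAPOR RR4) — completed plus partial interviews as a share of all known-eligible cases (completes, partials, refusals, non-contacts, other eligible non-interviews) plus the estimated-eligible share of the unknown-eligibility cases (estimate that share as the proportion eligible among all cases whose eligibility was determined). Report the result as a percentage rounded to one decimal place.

54.5%

Num = 201 + 17 = 218
Known eligible = 201 + 17 + 81 + 35 + 6 = 340
e = 340 / (340 + 114) = 340 / 454 = 0.7489
Estimated eligible among unknowns = 0.7489 × 80 = 59.91
Base = 340 + 59.91 = 399.91
RR4 = 218 / 399.91 = 0.5451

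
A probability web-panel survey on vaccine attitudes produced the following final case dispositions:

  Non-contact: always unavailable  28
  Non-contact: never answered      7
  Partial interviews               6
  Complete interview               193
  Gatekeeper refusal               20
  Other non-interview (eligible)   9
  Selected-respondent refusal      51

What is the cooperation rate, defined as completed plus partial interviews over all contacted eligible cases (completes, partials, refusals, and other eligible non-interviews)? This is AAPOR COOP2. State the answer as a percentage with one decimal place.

71.3%

Declined to participate = 20 + 51 = 71
Never reached = 7 + 28 = 35
Num → 193 + 6 = 199
Denominator → 193 + 6 + 71 + 9 = 279
COOP2 = 199 / 279 = 0.7133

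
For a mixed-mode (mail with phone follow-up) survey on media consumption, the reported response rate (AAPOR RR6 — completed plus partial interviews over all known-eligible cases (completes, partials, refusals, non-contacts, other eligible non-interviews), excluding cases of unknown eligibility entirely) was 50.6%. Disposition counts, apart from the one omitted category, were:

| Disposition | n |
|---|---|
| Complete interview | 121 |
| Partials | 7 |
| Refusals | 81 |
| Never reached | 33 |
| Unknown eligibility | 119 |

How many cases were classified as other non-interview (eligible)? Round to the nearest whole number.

Num = 121 + 7 = 128
RR6 = 128 / D = 0.506
D = 128 / 0.506 = 253.0
Rest of base = 242
other non-interview (eligible) = 253.0 − 242 ≈ 11

11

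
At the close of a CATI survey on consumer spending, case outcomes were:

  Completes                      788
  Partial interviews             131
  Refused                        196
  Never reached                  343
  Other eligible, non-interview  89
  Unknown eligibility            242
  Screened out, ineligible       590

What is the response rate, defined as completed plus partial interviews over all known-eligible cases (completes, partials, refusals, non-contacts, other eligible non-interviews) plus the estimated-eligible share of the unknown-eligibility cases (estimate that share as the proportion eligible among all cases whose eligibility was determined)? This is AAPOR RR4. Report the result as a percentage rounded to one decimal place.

Numerator → 788 + 131 = 919
Known eligible → 788 + 131 + 196 + 343 + 89 = 1547
e = 1547 / (1547 + 590) = 1547 / 2137 = 0.7239
Estimated eligible among unknowns → 0.7239 × 242 = 175.18
Base → 1547 + 175.18 = 1722.18
RR4 = 919 / 1722.18 = 0.5336

53.4%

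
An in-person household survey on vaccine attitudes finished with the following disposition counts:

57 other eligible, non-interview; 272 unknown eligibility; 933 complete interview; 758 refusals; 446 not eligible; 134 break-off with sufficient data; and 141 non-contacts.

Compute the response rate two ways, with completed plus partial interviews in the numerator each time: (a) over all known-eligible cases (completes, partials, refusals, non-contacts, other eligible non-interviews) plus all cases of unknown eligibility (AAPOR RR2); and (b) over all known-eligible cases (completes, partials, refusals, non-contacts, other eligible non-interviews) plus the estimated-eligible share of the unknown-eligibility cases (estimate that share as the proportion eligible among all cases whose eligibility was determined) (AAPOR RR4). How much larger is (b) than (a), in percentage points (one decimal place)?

1.0

Numerator: 933 + 134 = 1067
Denom: 933 + 134 + 758 + 141 + 57 + 272 = 2295
RR2 = 1067 / 2295 = 0.4649
Known eligible: 933 + 134 + 758 + 141 + 57 = 2023
e = 2023 / (2023 + 446) = 2023 / 2469 = 0.8194
Eligible share of unknowns: 0.8194 × 272 = 222.88
Denom: 2023 + 222.88 = 2245.88
RR4 = 1067 / 2245.88 = 0.4751
Difference = 47.51 − 46.49 = 1.02 percentage points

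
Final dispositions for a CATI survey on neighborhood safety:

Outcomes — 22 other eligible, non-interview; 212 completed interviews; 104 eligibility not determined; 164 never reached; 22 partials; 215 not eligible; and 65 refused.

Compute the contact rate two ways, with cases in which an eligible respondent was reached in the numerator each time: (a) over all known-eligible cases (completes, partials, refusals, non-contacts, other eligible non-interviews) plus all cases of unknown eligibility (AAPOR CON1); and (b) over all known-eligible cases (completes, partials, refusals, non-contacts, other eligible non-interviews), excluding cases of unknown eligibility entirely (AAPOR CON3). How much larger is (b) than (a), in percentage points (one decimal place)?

11.7

Top = 212 + 22 + 65 + 22 = 321
Denominator = 212 + 22 + 65 + 164 + 22 + 104 = 589
CON1 = 321 / 589 = 0.5450
Denominator = 212 + 22 + 65 + 164 + 22 = 485
CON3 = 321 / 485 = 0.6619
Difference = 66.19 − 54.50 = 11.69 percentage points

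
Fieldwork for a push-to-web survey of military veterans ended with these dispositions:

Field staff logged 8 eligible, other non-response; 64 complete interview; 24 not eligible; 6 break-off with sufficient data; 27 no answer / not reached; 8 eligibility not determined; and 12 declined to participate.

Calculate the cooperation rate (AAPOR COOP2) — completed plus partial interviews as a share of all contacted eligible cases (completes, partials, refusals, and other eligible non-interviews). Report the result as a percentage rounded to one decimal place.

77.8%

Num = 64 + 6 = 70
Denominator = 64 + 6 + 12 + 8 = 90
COOP2 = 70 / 90 = 0.7778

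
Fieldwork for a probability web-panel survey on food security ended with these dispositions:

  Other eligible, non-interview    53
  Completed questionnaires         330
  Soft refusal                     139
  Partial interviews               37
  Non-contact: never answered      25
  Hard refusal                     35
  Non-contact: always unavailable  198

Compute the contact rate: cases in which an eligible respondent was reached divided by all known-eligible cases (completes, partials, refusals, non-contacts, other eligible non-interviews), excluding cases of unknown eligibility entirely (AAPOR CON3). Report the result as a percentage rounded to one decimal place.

Declined to participate = 35 + 139 = 174
Never reached = 25 + 198 = 223
Top → 330 + 37 + 174 + 53 = 594
Denominator → 330 + 37 + 174 + 223 + 53 = 817
CON3 = 594 / 817 = 0.7271

72.7%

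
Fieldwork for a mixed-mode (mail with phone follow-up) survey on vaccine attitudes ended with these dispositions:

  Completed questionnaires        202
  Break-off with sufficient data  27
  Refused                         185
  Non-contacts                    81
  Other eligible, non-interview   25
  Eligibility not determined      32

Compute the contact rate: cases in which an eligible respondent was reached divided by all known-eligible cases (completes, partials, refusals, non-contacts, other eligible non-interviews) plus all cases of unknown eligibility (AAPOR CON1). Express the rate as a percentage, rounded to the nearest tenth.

Numerator: 202 + 27 + 185 + 25 = 439
Base: 202 + 27 + 185 + 81 + 25 + 32 = 552
CON1 = 439 / 552 = 0.7953

79.5%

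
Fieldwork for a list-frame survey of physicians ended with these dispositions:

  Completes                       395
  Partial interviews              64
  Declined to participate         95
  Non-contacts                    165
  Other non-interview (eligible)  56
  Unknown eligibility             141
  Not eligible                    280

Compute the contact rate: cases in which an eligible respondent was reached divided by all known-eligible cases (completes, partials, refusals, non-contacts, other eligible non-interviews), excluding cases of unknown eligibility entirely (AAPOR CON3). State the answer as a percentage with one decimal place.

78.7%

Numerator = 395 + 64 + 95 + 56 = 610
Denominator = 395 + 64 + 95 + 165 + 56 = 775
CON3 = 610 / 775 = 0.7871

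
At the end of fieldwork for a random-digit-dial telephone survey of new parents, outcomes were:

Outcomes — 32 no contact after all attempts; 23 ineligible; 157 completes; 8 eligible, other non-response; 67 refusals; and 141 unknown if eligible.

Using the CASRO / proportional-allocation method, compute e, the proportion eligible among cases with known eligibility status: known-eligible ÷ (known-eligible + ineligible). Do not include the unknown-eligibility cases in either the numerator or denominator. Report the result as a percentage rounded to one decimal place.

92.0%

Eligible (known) → 157 + 67 + 32 + 8 = 264
e = 264 / (264 + 23) = 264 / 287 = 0.9199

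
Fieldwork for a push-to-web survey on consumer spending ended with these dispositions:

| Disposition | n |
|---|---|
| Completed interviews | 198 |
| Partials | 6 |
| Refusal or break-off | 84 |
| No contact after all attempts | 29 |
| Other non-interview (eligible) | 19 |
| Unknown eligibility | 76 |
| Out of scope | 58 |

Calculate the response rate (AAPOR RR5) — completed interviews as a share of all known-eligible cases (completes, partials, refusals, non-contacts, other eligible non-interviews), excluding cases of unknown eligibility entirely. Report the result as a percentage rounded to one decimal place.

58.9%

Top = 198
Base = 198 + 6 + 84 + 29 + 19 = 336
RR5 = 198 / 336 = 0.5893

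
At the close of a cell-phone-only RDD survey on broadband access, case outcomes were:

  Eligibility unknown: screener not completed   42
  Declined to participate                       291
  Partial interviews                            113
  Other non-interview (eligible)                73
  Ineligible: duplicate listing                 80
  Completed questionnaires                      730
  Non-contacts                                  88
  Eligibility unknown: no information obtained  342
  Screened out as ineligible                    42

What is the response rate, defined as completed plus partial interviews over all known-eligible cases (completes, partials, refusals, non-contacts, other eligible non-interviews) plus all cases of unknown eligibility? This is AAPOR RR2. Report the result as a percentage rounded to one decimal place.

Eligibility not determined = 42 + 342 = 384
Screened out, ineligible = 42 + 80 = 122
Num: 730 + 113 = 843
Base: 730 + 113 + 291 + 88 + 73 + 384 = 1679
RR2 = 843 / 1679 = 0.5021

50.2%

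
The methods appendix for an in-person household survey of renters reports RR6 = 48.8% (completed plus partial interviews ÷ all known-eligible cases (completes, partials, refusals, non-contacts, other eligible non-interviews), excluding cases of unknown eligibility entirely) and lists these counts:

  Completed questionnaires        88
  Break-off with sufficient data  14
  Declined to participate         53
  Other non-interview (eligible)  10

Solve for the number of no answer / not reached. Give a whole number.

Num = 88 + 14 = 102
RR6 = 102 / D = 0.488
D = 102 / 0.488 = 209.0
Other denominator terms total 165
no answer / not reached = 209.0 − 165 ≈ 44

44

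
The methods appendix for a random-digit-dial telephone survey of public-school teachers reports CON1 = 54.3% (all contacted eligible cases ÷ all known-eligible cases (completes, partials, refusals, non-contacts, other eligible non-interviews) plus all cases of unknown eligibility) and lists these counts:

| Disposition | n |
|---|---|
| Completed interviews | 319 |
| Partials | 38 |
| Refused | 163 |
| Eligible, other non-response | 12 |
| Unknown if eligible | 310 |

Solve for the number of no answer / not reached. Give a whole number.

138

Numerator: 319 + 38 + 163 + 12 = 532
CON1 = 532 / D = 0.543
D = 532 / 0.543 = 979.7
Remaining denominator categories sum to 842
no answer / not reached = 979.7 − 842 ≈ 138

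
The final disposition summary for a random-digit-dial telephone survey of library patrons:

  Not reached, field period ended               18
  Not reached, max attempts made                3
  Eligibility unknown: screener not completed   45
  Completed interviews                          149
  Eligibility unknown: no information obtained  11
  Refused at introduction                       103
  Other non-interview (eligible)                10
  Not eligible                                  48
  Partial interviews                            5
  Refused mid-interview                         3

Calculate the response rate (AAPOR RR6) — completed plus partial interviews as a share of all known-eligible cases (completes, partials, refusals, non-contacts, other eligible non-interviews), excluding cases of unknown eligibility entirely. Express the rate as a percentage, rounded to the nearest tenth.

Refused = 103 + 3 = 106
Never reached = 18 + 3 = 21
Undetermined eligibility = 45 + 11 = 56
Numerator → 149 + 5 = 154
Denom → 149 + 5 + 106 + 21 + 10 = 291
RR6 = 154 / 291 = 0.5292

52.9%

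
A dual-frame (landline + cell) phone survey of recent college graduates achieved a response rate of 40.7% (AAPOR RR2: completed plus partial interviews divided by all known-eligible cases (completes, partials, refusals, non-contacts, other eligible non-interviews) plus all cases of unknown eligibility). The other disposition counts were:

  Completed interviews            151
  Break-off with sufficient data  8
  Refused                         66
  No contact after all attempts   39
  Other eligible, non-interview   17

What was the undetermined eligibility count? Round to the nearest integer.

Num = 151 + 8 = 159
RR2 = 159 / D = 0.407
D = 159 / 0.407 = 390.7
Rest of base = 281
undetermined eligibility = 390.7 − 281 ≈ 110

110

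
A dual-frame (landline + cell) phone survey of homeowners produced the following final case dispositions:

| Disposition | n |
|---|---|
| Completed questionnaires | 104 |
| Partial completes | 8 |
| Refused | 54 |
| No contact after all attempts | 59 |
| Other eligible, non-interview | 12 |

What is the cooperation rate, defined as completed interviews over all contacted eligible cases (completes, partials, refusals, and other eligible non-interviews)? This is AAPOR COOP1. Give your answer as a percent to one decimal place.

58.4%

Num = 104
Denom = 104 + 8 + 54 + 12 = 178
COOP1 = 104 / 178 = 0.5843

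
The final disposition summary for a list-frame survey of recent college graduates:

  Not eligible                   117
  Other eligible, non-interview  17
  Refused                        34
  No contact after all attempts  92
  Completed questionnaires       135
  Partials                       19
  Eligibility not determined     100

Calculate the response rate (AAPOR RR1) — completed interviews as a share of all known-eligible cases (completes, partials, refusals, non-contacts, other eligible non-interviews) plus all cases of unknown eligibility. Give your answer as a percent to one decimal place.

Numerator = 135
Base = 135 + 19 + 34 + 92 + 17 + 100 = 397
RR1 = 135 / 397 = 0.3401

34.0%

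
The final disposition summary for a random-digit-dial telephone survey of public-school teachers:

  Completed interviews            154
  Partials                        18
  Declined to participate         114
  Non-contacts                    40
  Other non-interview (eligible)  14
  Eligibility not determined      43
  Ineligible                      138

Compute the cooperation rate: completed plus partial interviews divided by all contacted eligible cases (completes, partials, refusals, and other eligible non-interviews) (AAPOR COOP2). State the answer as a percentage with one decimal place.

Num → 154 + 18 = 172
Base → 154 + 18 + 114 + 14 = 300
COOP2 = 172 / 300 = 0.5733

57.3%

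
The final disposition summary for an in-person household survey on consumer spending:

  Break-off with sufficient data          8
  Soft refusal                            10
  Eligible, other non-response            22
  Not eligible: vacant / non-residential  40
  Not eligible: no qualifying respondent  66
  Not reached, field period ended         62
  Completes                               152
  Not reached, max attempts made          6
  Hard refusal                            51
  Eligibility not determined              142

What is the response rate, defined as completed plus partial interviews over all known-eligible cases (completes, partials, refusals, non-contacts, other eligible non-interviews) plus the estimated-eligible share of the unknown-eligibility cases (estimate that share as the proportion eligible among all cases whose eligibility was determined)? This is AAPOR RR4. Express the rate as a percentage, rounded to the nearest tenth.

38.4%

Declined to participate = 51 + 10 = 61
Non-contacts = 62 + 6 = 68
Out of scope = 66 + 40 = 106
Num = 152 + 8 = 160
Known eligible = 152 + 8 + 61 + 68 + 22 = 311
e = 311 / (311 + 106) = 311 / 417 = 0.7458
Estimated eligible among unknowns = 0.7458 × 142 = 105.90
Base = 311 + 105.90 = 416.90
RR4 = 160 / 416.90 = 0.3838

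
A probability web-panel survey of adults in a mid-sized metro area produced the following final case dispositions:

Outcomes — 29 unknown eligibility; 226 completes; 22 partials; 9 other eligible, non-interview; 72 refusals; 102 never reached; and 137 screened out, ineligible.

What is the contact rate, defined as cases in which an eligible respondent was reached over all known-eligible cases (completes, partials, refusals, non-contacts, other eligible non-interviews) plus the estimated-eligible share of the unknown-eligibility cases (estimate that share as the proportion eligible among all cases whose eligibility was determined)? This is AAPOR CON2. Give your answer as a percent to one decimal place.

72.6%

Numerator: 226 + 22 + 72 + 9 = 329
Known eligible: 226 + 22 + 72 + 102 + 9 = 431
e = 431 / (431 + 137) = 431 / 568 = 0.7588
Eligible share of unknowns: 0.7588 × 29 = 22.01
Base: 431 + 22.01 = 453.01
CON2 = 329 / 453.01 = 0.7263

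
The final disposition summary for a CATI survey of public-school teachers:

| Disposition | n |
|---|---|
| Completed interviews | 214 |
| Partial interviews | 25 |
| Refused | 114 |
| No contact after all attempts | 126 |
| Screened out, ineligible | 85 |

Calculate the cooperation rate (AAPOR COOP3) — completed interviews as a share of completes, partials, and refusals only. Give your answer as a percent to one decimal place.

60.6%

Numerator → 214
Base → 214 + 25 + 114 = 353
COOP3 = 214 / 353 = 0.6062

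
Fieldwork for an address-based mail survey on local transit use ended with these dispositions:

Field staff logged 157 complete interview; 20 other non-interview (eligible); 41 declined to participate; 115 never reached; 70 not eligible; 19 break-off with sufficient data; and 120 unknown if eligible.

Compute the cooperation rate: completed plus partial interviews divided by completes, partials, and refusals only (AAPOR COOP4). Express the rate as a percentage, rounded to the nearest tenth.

Num: 157 + 19 = 176
Base: 157 + 19 + 41 = 217
COOP4 = 176 / 217 = 0.8111

81.1%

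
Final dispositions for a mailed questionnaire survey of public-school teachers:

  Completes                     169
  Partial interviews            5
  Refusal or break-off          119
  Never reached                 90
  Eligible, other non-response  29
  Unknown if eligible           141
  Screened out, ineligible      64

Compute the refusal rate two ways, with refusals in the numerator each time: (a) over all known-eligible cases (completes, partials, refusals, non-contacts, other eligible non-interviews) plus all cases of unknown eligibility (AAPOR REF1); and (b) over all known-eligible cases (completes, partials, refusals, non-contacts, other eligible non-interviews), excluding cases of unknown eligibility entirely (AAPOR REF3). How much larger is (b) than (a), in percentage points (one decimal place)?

7.4

Top → 119
Denom → 169 + 5 + 119 + 90 + 29 + 141 = 553
REF1 = 119 / 553 = 0.2152
Denom → 169 + 5 + 119 + 90 + 29 = 412
REF3 = 119 / 412 = 0.2888
Difference = 28.88 − 21.52 = 7.36 percentage points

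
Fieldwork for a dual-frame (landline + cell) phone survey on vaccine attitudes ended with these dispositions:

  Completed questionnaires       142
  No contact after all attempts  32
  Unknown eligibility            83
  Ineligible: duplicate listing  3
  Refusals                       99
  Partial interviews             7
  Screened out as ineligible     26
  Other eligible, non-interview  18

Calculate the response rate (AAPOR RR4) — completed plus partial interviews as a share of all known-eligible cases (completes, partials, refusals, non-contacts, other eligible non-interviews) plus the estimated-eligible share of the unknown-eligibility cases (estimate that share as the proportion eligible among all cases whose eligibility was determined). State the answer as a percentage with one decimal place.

39.9%

Out of scope = 26 + 3 = 29
Top = 142 + 7 = 149
Known eligible = 142 + 7 + 99 + 32 + 18 = 298
e = 298 / (298 + 29) = 298 / 327 = 0.9113
Estimated eligible among unknowns = 0.9113 × 83 = 75.64
Denominator = 298 + 75.64 = 373.64
RR4 = 149 / 373.64 = 0.3988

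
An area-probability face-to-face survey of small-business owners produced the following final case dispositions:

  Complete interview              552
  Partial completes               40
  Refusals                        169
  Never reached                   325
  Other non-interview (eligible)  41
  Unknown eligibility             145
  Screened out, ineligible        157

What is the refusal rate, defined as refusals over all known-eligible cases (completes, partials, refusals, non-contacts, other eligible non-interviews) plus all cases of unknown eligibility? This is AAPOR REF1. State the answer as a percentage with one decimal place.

Numerator: 169
Denominator: 552 + 40 + 169 + 325 + 41 + 145 = 1272
REF1 = 169 / 1272 = 0.1329

13.3%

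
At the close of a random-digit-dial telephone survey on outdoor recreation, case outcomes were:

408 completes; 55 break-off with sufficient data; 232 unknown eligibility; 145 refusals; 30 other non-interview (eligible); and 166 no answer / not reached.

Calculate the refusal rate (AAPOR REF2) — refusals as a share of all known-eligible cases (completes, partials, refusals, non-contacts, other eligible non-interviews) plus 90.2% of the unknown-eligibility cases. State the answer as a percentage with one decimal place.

Num: 145
Eligible (known): 408 + 55 + 145 + 166 + 30 = 804
e × U: 0.9020 × 232 = 209.26
Base: 804 + 209.26 = 1013.26
REF2 = 145 / 1013.26 = 0.1431

14.3%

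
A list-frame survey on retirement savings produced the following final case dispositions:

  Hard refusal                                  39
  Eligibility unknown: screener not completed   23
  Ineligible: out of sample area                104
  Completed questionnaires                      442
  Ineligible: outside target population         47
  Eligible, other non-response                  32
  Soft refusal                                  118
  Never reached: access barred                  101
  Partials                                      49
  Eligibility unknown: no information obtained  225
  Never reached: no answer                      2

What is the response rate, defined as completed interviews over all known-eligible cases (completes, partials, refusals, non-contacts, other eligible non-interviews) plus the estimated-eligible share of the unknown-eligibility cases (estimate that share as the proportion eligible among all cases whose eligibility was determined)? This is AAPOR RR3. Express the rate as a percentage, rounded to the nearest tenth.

44.6%

Refused = 39 + 118 = 157
No answer / not reached = 2 + 101 = 103
Unknown eligibility = 23 + 225 = 248
Screened out, ineligible = 47 + 104 = 151
Numerator = 442
Eligible (known) = 442 + 49 + 157 + 103 + 32 = 783
e = 783 / (783 + 151) = 783 / 934 = 0.8383
e × U = 0.8383 × 248 = 207.90
Denominator = 783 + 207.90 = 990.90
RR3 = 442 / 990.90 = 0.4461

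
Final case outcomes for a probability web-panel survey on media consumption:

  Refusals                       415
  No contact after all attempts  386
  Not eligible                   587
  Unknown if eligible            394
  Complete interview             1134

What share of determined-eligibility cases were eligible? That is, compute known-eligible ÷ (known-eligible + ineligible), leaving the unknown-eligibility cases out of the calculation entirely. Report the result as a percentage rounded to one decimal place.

Eligible (known) = 1134 + 415 + 386 = 1935
e = 1935 / (1935 + 587) = 1935 / 2522 = 0.7672

76.7%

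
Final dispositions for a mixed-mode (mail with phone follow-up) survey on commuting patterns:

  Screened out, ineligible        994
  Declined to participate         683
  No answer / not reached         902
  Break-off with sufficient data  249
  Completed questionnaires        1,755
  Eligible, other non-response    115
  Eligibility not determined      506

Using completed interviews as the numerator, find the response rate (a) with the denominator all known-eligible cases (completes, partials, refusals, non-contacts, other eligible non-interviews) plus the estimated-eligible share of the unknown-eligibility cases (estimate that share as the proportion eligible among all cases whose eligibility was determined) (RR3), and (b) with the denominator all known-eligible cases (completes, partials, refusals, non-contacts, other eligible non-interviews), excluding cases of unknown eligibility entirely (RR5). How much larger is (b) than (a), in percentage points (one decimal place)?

4.6

Top: 1755
Known eligible: 1755 + 249 + 683 + 902 + 115 = 3704
e = 3704 / (3704 + 994) = 3704 / 4698 = 0.7884
Estimated eligible among unknowns: 0.7884 × 506 = 398.93
Denom: 3704 + 398.93 = 4102.93
RR3 = 1755 / 4102.93 = 0.4277
Denom: 1755 + 249 + 683 + 902 + 115 = 3704
RR5 = 1755 / 3704 = 0.4738
Difference = 47.38 − 42.77 = 4.61 percentage points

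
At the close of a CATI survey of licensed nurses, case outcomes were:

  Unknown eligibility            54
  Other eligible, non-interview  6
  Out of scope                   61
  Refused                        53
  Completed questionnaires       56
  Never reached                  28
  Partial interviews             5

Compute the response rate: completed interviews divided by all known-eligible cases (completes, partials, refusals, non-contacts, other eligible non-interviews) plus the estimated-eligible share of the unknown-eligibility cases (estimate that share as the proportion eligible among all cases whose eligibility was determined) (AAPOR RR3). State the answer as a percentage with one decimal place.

Top → 56
Known eligible → 56 + 5 + 53 + 28 + 6 = 148
e = 148 / (148 + 61) = 148 / 209 = 0.7081
Estimated eligible among unknowns → 0.7081 × 54 = 38.24
Base → 148 + 38.24 = 186.24
RR3 = 56 / 186.24 = 0.3007

30.1%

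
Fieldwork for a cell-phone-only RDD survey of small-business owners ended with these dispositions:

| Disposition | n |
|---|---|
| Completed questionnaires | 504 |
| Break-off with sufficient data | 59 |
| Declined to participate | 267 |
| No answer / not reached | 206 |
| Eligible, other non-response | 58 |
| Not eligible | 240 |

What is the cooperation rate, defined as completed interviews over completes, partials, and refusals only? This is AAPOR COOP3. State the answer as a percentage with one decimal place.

Top = 504
Denom = 504 + 59 + 267 = 830
COOP3 = 504 / 830 = 0.6072

60.7%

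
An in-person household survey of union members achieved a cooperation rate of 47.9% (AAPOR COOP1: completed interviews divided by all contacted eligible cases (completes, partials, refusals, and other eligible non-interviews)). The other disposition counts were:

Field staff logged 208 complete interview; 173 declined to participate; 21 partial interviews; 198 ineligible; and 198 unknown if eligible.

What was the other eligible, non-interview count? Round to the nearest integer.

32

COOP1 = 208 / D = 0.479
D = 208 / 0.479 = 434.2
Remaining denominator categories sum to 402
other eligible, non-interview = 434.2 − 402 ≈ 32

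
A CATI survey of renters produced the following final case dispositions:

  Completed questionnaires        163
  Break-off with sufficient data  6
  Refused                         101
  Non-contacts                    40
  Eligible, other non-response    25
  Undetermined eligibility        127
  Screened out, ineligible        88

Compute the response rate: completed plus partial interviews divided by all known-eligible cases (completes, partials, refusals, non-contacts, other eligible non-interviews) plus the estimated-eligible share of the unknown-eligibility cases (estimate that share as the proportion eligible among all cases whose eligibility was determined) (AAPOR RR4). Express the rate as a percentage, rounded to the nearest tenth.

38.8%

Numerator: 163 + 6 = 169
Known eligible: 163 + 6 + 101 + 40 + 25 = 335
e = 335 / (335 + 88) = 335 / 423 = 0.7920
Estimated eligible among unknowns: 0.7920 × 127 = 100.58
Base: 335 + 100.58 = 435.58
RR4 = 169 / 435.58 = 0.3880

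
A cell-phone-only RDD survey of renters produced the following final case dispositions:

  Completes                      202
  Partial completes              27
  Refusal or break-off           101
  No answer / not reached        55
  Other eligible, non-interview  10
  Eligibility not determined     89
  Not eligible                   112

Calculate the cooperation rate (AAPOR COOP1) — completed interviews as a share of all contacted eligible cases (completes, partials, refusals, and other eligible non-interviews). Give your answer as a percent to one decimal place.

59.4%

Top = 202
Denominator = 202 + 27 + 101 + 10 = 340
COOP1 = 202 / 340 = 0.5941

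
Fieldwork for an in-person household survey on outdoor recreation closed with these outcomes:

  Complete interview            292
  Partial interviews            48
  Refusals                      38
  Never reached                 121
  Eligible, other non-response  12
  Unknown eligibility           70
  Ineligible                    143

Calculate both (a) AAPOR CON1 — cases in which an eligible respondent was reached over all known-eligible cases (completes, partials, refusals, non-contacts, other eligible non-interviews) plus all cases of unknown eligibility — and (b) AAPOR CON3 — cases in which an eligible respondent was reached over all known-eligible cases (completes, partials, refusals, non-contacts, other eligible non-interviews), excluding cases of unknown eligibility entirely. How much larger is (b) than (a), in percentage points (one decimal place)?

9.2

Numerator → 292 + 48 + 38 + 12 = 390
Base → 292 + 48 + 38 + 121 + 12 + 70 = 581
CON1 = 390 / 581 = 0.6713
Base → 292 + 48 + 38 + 121 + 12 = 511
CON3 = 390 / 511 = 0.7632
Difference = 76.32 − 67.13 = 9.19 percentage points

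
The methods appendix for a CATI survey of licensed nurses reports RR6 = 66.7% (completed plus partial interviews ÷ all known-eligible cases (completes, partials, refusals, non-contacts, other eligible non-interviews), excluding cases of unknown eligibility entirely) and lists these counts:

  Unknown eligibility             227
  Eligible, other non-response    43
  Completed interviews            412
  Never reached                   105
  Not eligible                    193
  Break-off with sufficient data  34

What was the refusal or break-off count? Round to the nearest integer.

Numerator: 412 + 34 = 446
RR6 = 446 / D = 0.667
D = 446 / 0.667 = 668.7
Rest of base = 594
refusal or break-off = 668.7 − 594 ≈ 75

75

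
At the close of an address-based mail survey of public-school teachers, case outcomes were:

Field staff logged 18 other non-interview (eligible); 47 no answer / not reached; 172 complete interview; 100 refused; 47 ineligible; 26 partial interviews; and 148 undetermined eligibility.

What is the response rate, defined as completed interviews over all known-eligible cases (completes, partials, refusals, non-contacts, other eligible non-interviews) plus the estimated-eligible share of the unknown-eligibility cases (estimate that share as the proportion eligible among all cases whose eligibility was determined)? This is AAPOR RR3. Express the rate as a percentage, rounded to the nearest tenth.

Numerator: 172
Eligible (known): 172 + 26 + 100 + 47 + 18 = 363
e = 363 / (363 + 47) = 363 / 410 = 0.8854
Eligible share of unknowns: 0.8854 × 148 = 131.04
Denominator: 363 + 131.04 = 494.04
RR3 = 172 / 494.04 = 0.3481

34.8%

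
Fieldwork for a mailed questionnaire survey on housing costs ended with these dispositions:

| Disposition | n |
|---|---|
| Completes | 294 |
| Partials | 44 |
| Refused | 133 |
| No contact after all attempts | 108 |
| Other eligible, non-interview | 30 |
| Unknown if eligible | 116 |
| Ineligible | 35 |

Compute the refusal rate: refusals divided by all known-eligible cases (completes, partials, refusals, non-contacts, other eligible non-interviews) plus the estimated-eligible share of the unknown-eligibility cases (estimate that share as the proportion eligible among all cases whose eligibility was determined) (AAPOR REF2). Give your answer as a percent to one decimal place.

Numerator → 133
Determined eligible → 294 + 44 + 133 + 108 + 30 = 609
e = 609 / (609 + 35) = 609 / 644 = 0.9457
e × U → 0.9457 × 116 = 109.70
Denom → 609 + 109.70 = 718.70
REF2 = 133 / 718.70 = 0.1851

18.5%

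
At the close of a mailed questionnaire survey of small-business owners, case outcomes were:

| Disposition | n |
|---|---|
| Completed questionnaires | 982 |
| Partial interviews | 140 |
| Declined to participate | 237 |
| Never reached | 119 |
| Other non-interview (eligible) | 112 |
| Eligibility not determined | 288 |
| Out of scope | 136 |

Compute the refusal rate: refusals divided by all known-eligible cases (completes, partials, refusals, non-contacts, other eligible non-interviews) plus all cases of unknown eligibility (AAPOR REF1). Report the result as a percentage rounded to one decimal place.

Numerator → 237
Denom → 982 + 140 + 237 + 119 + 112 + 288 = 1878
REF1 = 237 / 1878 = 0.1262

12.6%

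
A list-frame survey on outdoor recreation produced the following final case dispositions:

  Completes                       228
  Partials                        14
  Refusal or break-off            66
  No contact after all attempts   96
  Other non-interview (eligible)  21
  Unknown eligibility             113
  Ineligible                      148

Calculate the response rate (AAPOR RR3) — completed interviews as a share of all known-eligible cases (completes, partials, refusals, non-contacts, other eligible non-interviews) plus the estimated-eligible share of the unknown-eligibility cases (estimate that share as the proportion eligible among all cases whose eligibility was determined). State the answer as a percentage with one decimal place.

44.8%

Numerator → 228
Determined eligible → 228 + 14 + 66 + 96 + 21 = 425
e = 425 / (425 + 148) = 425 / 573 = 0.7417
e × U → 0.7417 × 113 = 83.81
Base → 425 + 83.81 = 508.81
RR3 = 228 / 508.81 = 0.4481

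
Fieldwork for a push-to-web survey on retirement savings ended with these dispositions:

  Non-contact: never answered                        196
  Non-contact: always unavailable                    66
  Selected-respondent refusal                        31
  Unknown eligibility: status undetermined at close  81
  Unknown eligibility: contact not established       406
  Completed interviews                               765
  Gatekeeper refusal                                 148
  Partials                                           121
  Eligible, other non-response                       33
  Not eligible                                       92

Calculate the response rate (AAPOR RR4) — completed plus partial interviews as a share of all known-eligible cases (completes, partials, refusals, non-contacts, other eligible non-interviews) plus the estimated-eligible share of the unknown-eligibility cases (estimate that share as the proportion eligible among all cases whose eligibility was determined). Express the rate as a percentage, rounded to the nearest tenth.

Refusals = 148 + 31 = 179
No answer / not reached = 196 + 66 = 262
Unknown if eligible = 406 + 81 = 487
Num = 765 + 121 = 886
Determined eligible = 765 + 121 + 179 + 262 + 33 = 1360
e = 1360 / (1360 + 92) = 1360 / 1452 = 0.9366
e × U = 0.9366 × 487 = 456.12
Denom = 1360 + 456.12 = 1816.12
RR4 = 886 / 1816.12 = 0.4879

48.8%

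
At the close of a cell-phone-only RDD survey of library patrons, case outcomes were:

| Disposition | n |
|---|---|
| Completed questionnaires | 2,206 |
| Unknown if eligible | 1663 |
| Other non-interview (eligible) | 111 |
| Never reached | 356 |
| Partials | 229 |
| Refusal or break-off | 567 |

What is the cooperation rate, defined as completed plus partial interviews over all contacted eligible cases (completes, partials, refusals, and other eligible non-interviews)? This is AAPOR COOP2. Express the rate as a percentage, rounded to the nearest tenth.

78.2%

Numerator = 2206 + 229 = 2435
Base = 2206 + 229 + 567 + 111 = 3113
COOP2 = 2435 / 3113 = 0.7822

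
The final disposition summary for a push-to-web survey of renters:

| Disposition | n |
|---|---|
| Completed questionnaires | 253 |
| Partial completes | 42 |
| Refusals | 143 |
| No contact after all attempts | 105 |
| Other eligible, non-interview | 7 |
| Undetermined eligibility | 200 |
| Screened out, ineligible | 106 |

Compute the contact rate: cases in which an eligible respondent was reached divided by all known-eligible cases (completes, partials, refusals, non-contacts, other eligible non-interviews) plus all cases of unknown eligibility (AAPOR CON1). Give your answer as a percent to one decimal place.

Top: 253 + 42 + 143 + 7 = 445
Denominator: 253 + 42 + 143 + 105 + 7 + 200 = 750
CON1 = 445 / 750 = 0.5933

59.3%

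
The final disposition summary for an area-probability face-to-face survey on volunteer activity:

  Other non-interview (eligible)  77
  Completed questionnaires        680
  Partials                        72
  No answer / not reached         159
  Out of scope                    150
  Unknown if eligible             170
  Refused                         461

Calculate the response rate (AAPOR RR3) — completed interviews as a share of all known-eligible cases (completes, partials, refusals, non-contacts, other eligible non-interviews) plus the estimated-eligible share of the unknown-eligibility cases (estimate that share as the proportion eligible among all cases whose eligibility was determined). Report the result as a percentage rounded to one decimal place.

Numerator → 680
Eligible (known) → 680 + 72 + 461 + 159 + 77 = 1449
e = 1449 / (1449 + 150) = 1449 / 1599 = 0.9062
e × U → 0.9062 × 170 = 154.05
Denom → 1449 + 154.05 = 1603.05
RR3 = 680 / 1603.05 = 0.4242

42.4%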